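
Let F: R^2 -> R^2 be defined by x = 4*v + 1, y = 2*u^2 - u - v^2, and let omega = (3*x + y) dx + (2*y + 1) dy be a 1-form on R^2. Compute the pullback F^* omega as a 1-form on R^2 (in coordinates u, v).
F^* omega = (16*u^3 - 12*u^2 - 8*u*v^2 + 6*u + 2*v^2 - 1) du + (-8*u^2*v + 8*u^2 + 4*u*v - 4*u + 4*v^3 - 4*v^2 + 46*v + 12) dv

Using F^*(f dg) = (f ∘ F) d(g ∘ F), substitute each coordinate x_i by F_i(u, v) in f_i, and replace dx_i by d F_i = (∂F_i/∂u) du + (∂F_i/∂v) dv.
  For the x component: f_1(F) = 2*u^2 - u - v^2 + 12*v + 3; d F_1 = (0) du + (4) dv
  For the y component: f_2(F) = 4*u^2 - 2*u - 2*v^2 + 1; d F_2 = (4*u - 1) du + (-2*v) dv
Combining and collecting du, dv coefficients:
  coeff of du: 16*u^3 - 12*u^2 - 8*u*v^2 + 6*u + 2*v^2 - 1
  coeff of dv: -8*u^2*v + 8*u^2 + 4*u*v - 4*u + 4*v^3 - 4*v^2 + 46*v + 12
F^* omega = (16*u^3 - 12*u^2 - 8*u*v^2 + 6*u + 2*v^2 - 1) du + (-8*u^2*v + 8*u^2 + 4*u*v - 4*u + 4*v^3 - 4*v^2 + 46*v + 12) dv.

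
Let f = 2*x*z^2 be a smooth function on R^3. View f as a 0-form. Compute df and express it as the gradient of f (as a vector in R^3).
df = (2*z^2) dx + (0) dy + (4*x*z) dz; grad f = (2*z^2, 0, 4*x*z)

For a 0-form f, d f = (∂f/∂x) dx + (∂f/∂y) dy + (∂f/∂z) dz. The components of the vector representation are exactly the entries of grad f in Cartesian coordinates:
  ∂f/∂x = 2*z^2
  ∂f/∂y = 0
  ∂f/∂z = 4*x*z.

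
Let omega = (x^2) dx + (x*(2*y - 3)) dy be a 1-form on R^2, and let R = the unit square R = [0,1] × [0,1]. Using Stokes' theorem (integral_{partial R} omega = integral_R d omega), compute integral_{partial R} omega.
integral_(partial R) omega = -2

Stokes: integral_partial_R omega = integral_R d omega with d omega = (∂Q/∂x - ∂P/∂y) dx ∧ dy.
  ∂Q/∂x = 2*y - 3
  ∂P/∂y = 0
  integrand = ∂Q/∂x - ∂P/∂y = 2*y - 3.
Integrating over R: integral_0^1 integral_0^1 (2*y - 3) dx dy = -2.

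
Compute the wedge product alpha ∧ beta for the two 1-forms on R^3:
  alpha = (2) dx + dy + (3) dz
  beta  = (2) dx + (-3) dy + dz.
alpha ∧ beta = (-8) dx ∧ dy + (-4) dx ∧ dz + (10) dy ∧ dz

Distribute the wedge, using dx_i ∧ dx_j = -dx_j ∧ dx_i and dx_i ∧ dx_i = 0. For each pair (i, j) with i < j, the coefficient of dx_i ∧ dx_j in alpha ∧ beta is (alpha_i * beta_j - alpha_j * beta_i). Collecting: alpha ∧ beta = (-8) dx ∧ dy + (-4) dx ∧ dz + (10) dy ∧ dz.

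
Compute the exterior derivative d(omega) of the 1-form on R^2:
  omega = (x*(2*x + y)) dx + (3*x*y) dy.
d(omega) = (-x + 3*y) dx ∧ dy

For a 1-form omega = sum_i f_i dx_i, the exterior derivative is
  d(omega) = sum_{i < j} (∂f_j/∂x_i - ∂f_i/∂x_j) dx_i ∧ dx_j.
  coefficient of dx ∧ dy: ∂f_2/∂x - ∂f_1/∂y = ∂(3*x*y)/∂x - ∂(x*(2*x + y))/∂y = -x + 3*y
Assembling: d(omega) = (-x + 3*y) dx ∧ dy.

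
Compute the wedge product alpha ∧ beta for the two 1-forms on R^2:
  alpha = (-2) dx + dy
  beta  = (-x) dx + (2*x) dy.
alpha ∧ beta = (-3*x) dx ∧ dy

Distribute the wedge, using dx_i ∧ dx_j = -dx_j ∧ dx_i and dx_i ∧ dx_i = 0. For each pair (i, j) with i < j, the coefficient of dx_i ∧ dx_j in alpha ∧ beta is (alpha_i * beta_j - alpha_j * beta_i). Collecting: alpha ∧ beta = (-3*x) dx ∧ dy.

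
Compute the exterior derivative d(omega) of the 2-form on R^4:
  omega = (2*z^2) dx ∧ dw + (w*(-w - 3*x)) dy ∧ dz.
d(omega) = (-4*z) dx ∧ dz ∧ dw + (-3*w) dx ∧ dy ∧ dz + (-2*w - 3*x) dy ∧ dz ∧ dw

For a 2-form omega = sum_{i<j} g_{ij} dx_i ∧ dx_j, the exterior derivative is
  d(omega) = sum_{i<j} d(g_{ij}) ∧ dx_i ∧ dx_j = sum_{i<j, k} (∂g_{ij}/∂x_k) dx_k ∧ dx_i ∧ dx_j.
Expand each term, using dx_k ∧ dx_i ∧ dx_j = sgn(permutation) dx_{(a)} ∧ dx_{(b)} ∧ dx_{(c)} with (a < b < c) sorted:
  d(2*z^2) includes (∂/∂z)(2*z^2) dz = (4*z) dz, which multiplied by dx ∧ dw gives (-4*z) dx ∧ dz ∧ dw
  d(w*(-w - 3*x)) includes (∂/∂x)(w*(-w - 3*x)) dx = (-3*w) dx, which multiplied by dy ∧ dz gives (-3*w) dx ∧ dy ∧ dz
  d(w*(-w - 3*x)) includes (∂/∂w)(w*(-w - 3*x)) dw = (-2*w - 3*x) dw, which multiplied by dy ∧ dz gives (-2*w - 3*x) dy ∧ dz ∧ dw
Collecting like 3-forms: d(omega) = (-4*z) dx ∧ dz ∧ dw + (-3*w) dx ∧ dy ∧ dz + (-2*w - 3*x) dy ∧ dz ∧ dw.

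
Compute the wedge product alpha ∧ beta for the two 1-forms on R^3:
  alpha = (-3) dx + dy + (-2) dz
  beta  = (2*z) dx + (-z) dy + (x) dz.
alpha ∧ beta = (z) dx ∧ dy + (-3*x + 4*z) dx ∧ dz + (x - 2*z) dy ∧ dz

Distribute the wedge, using dx_i ∧ dx_j = -dx_j ∧ dx_i and dx_i ∧ dx_i = 0. For each pair (i, j) with i < j, the coefficient of dx_i ∧ dx_j in alpha ∧ beta is (alpha_i * beta_j - alpha_j * beta_i). Collecting: alpha ∧ beta = (z) dx ∧ dy + (-3*x + 4*z) dx ∧ dz + (x - 2*z) dy ∧ dz.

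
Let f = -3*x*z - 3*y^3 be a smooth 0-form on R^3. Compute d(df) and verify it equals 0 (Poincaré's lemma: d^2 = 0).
d(df) = 0

Step 1: df = sum_i (∂f/∂x_i) dx_i = (-3*z) dx + (-9*y^2) dy + (-3*x) dz.
Step 2: Apply d again. Using the 1-form formula, the coefficient of dx ∧ dy in d(df) is ∂^2 f/∂x ∂y - ∂^2 f/∂y ∂x = (0) - (0) = 0 (equality of mixed partials for smooth f).
Similarly for dx ∧ dz and dy ∧ dz — all coefficients vanish. So d(df) = 0.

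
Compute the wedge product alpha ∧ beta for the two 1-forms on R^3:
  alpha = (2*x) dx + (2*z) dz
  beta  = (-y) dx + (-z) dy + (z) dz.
alpha ∧ beta = (-2*x*z) dx ∧ dy + (2*z*(x + y)) dx ∧ dz + (2*z^2) dy ∧ dz

Distribute the wedge, using dx_i ∧ dx_j = -dx_j ∧ dx_i and dx_i ∧ dx_i = 0. For each pair (i, j) with i < j, the coefficient of dx_i ∧ dx_j in alpha ∧ beta is (alpha_i * beta_j - alpha_j * beta_i). Collecting: alpha ∧ beta = (-2*x*z) dx ∧ dy + (2*z*(x + y)) dx ∧ dz + (2*z^2) dy ∧ dz.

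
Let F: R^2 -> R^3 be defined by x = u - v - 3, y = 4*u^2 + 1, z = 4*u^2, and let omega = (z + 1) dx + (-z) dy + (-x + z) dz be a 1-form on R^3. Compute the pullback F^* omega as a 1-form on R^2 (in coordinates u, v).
F^* omega = (-4*u^2 + 8*u*v + 24*u + 1) du + (-4*u^2 - 1) dv

Using F^*(f dg) = (f ∘ F) d(g ∘ F), substitute each coordinate x_i by F_i(u, v) in f_i, and replace dx_i by d F_i = (∂F_i/∂u) du + (∂F_i/∂v) dv.
  For the x component: f_1(F) = 4*u^2 + 1; d F_1 = (1) du + (-1) dv
  For the y component: f_2(F) = -4*u^2; d F_2 = (8*u) du + (0) dv
  For the z component: f_3(F) = 4*u^2 - u + v + 3; d F_3 = (8*u) du + (0) dv
Combining and collecting du, dv coefficients:
  coeff of du: -4*u^2 + 8*u*v + 24*u + 1
  coeff of dv: -4*u^2 - 1
F^* omega = (-4*u^2 + 8*u*v + 24*u + 1) du + (-4*u^2 - 1) dv.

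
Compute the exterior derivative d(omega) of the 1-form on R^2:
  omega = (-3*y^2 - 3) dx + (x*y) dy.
d(omega) = (7*y) dx ∧ dy

For a 1-form omega = sum_i f_i dx_i, the exterior derivative is
  d(omega) = sum_{i < j} (∂f_j/∂x_i - ∂f_i/∂x_j) dx_i ∧ dx_j.
  coefficient of dx ∧ dy: ∂f_2/∂x - ∂f_1/∂y = ∂(x*y)/∂x - ∂(-3*y^2 - 3)/∂y = 7*y
Assembling: d(omega) = (7*y) dx ∧ dy.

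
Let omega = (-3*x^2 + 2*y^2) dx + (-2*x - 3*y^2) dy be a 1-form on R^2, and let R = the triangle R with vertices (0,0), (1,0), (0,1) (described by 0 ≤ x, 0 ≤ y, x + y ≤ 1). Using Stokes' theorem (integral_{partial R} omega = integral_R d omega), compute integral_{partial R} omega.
integral_(partial R) omega = -5/3

Stokes: integral_partial_R omega = integral_R d omega with d omega = (∂Q/∂x - ∂P/∂y) dx ∧ dy.
  ∂Q/∂x = -2
  ∂P/∂y = 4*y
  integrand = ∂Q/∂x - ∂P/∂y = -4*y - 2.
Integrating over R: integral_0^1 integral_0^{1-x} (-4*y - 2) dy dx = -5/3.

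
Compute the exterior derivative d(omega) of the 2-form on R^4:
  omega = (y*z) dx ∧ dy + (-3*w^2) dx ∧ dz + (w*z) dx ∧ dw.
d(omega) = (y) dx ∧ dy ∧ dz + (-7*w) dx ∧ dz ∧ dw

For a 2-form omega = sum_{i<j} g_{ij} dx_i ∧ dx_j, the exterior derivative is
  d(omega) = sum_{i<j} d(g_{ij}) ∧ dx_i ∧ dx_j = sum_{i<j, k} (∂g_{ij}/∂x_k) dx_k ∧ dx_i ∧ dx_j.
Expand each term, using dx_k ∧ dx_i ∧ dx_j = sgn(permutation) dx_{(a)} ∧ dx_{(b)} ∧ dx_{(c)} with (a < b < c) sorted:
  d(y*z) includes (∂/∂z)(y*z) dz = (y) dz, which multiplied by dx ∧ dy gives (y) dx ∧ dy ∧ dz
  d(-3*w^2) includes (∂/∂w)(-3*w^2) dw = (-6*w) dw, which multiplied by dx ∧ dz gives (-6*w) dx ∧ dz ∧ dw
  d(w*z) includes (∂/∂z)(w*z) dz = (w) dz, which multiplied by dx ∧ dw gives (-w) dx ∧ dz ∧ dw
Collecting like 3-forms: d(omega) = (y) dx ∧ dy ∧ dz + (-7*w) dx ∧ dz ∧ dw.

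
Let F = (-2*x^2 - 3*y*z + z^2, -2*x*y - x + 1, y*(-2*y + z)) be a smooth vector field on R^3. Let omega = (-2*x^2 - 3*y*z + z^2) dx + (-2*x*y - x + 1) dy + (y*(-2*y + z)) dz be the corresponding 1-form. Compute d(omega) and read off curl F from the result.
d(omega) = (-4*y + z) dy ∧ dz + (-3*y + 2*z) dz ∧ dx + (-2*y + 3*z - 1) dx ∧ dy; curl F = (-4*y + z, -3*y + 2*z, -2*y + 3*z - 1)

d omega = sum_{i<j} (∂f_j/∂x_i - ∂f_i/∂x_j) dx_i ∧ dx_j. Under the identification (dy ∧ dz, dz ∧ dx, dx ∧ dy) ↔ (e_x, e_y, e_z), the coefficients are exactly the components of curl F. Compute:
  ∂R/∂y - ∂Q/∂z = (-4*y + z) - (0) = -4*y + z
  ∂P/∂z - ∂R/∂x = (-3*y + 2*z) - (0) = -3*y + 2*z
  ∂Q/∂x - ∂P/∂y = (-2*y - 1) - (-3*z) = -2*y + 3*z - 1.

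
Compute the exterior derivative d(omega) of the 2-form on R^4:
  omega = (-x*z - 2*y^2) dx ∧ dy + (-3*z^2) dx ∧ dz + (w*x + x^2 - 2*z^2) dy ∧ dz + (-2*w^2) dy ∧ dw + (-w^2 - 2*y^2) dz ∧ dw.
d(omega) = (w + x) dx ∧ dy ∧ dz + (x - 4*y) dy ∧ dz ∧ dw

For a 2-form omega = sum_{i<j} g_{ij} dx_i ∧ dx_j, the exterior derivative is
  d(omega) = sum_{i<j} d(g_{ij}) ∧ dx_i ∧ dx_j = sum_{i<j, k} (∂g_{ij}/∂x_k) dx_k ∧ dx_i ∧ dx_j.
Expand each term, using dx_k ∧ dx_i ∧ dx_j = sgn(permutation) dx_{(a)} ∧ dx_{(b)} ∧ dx_{(c)} with (a < b < c) sorted:
  d(-x*z - 2*y^2) includes (∂/∂z)(-x*z - 2*y^2) dz = (-x) dz, which multiplied by dx ∧ dy gives (-x) dx ∧ dy ∧ dz
  d(w*x + x^2 - 2*z^2) includes (∂/∂x)(w*x + x^2 - 2*z^2) dx = (w + 2*x) dx, which multiplied by dy ∧ dz gives (w + 2*x) dx ∧ dy ∧ dz
  d(w*x + x^2 - 2*z^2) includes (∂/∂w)(w*x + x^2 - 2*z^2) dw = (x) dw, which multiplied by dy ∧ dz gives (x) dy ∧ dz ∧ dw
  d(-w^2 - 2*y^2) includes (∂/∂y)(-w^2 - 2*y^2) dy = (-4*y) dy, which multiplied by dz ∧ dw gives (-4*y) dy ∧ dz ∧ dw
Collecting like 3-forms: d(omega) = (w + x) dx ∧ dy ∧ dz + (x - 4*y) dy ∧ dz ∧ dw.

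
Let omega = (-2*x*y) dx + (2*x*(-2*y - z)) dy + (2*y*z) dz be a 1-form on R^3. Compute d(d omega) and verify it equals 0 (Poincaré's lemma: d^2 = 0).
d(d omega) = 0

Step 1: d omega = sum_{i<j} (∂f_j/∂x_i - ∂f_i/∂x_j) dx_i ∧ dx_j:
  coeff of dx ∧ dy: 2*x - 4*y - 2*z
  coeff of dx ∧ dz: 0
  coeff of dy ∧ dz: 2*x + 2*z
Step 2: Apply d again to each 2-form coefficient. The only possible 3-form in R^3 is dx ∧ dy ∧ dz, with coefficient
  ∂(coeff of dy∧dz)/∂x - ∂(coeff of dx∧dz)/∂y + ∂(coeff of dx∧dy)/∂z
  = ∂/∂x (2*x + 2*z) - ∂/∂y (0) + ∂/∂z (2*x - 4*y - 2*z).
Each of these terms simplifies to sums of mixed partials that cancel in pairs. The result is 0 (by equality of mixed partials for smooth functions — Schwarz / Clairaut).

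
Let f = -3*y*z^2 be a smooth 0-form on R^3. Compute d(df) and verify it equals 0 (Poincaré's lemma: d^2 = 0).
d(df) = 0

Step 1: df = sum_i (∂f/∂x_i) dx_i = (0) dx + (-3*z^2) dy + (-6*y*z) dz.
Step 2: Apply d again. Using the 1-form formula, the coefficient of dx ∧ dy in d(df) is ∂^2 f/∂x ∂y - ∂^2 f/∂y ∂x = (0) - (0) = 0 (equality of mixed partials for smooth f).
Similarly for dx ∧ dz and dy ∧ dz — all coefficients vanish. So d(df) = 0.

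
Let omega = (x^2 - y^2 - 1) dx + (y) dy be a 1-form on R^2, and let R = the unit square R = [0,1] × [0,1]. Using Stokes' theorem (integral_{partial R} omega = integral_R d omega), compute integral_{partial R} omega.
integral_(partial R) omega = 1

Stokes: integral_partial_R omega = integral_R d omega with d omega = (∂Q/∂x - ∂P/∂y) dx ∧ dy.
  ∂Q/∂x = 0
  ∂P/∂y = -2*y
  integrand = ∂Q/∂x - ∂P/∂y = 2*y.
Integrating over R: integral_0^1 integral_0^1 (2*y) dx dy = 1.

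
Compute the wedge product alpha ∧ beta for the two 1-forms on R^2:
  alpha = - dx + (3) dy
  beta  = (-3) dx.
alpha ∧ beta = (9) dx ∧ dy

Distribute the wedge, using dx_i ∧ dx_j = -dx_j ∧ dx_i and dx_i ∧ dx_i = 0. For each pair (i, j) with i < j, the coefficient of dx_i ∧ dx_j in alpha ∧ beta is (alpha_i * beta_j - alpha_j * beta_i). Collecting: alpha ∧ beta = (9) dx ∧ dy.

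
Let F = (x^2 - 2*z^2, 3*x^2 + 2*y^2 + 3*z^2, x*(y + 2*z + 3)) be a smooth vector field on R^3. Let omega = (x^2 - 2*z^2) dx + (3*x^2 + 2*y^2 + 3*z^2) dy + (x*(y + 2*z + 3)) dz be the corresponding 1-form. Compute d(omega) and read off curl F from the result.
d(omega) = (x - 6*z) dy ∧ dz + (-y - 6*z - 3) dz ∧ dx + (6*x) dx ∧ dy; curl F = (x - 6*z, -y - 6*z - 3, 6*x)

d omega = sum_{i<j} (∂f_j/∂x_i - ∂f_i/∂x_j) dx_i ∧ dx_j. Under the identification (dy ∧ dz, dz ∧ dx, dx ∧ dy) ↔ (e_x, e_y, e_z), the coefficients are exactly the components of curl F. Compute:
  ∂R/∂y - ∂Q/∂z = (x) - (6*z) = x - 6*z
  ∂P/∂z - ∂R/∂x = (-4*z) - (y + 2*z + 3) = -y - 6*z - 3
  ∂Q/∂x - ∂P/∂y = (6*x) - (0) = 6*x.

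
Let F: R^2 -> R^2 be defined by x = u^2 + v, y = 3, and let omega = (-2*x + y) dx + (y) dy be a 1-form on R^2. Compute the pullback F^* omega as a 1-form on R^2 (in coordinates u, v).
F^* omega = (2*u*(-2*u^2 - 2*v + 3)) du + (-2*u^2 - 2*v + 3) dv

Using F^*(f dg) = (f ∘ F) d(g ∘ F), substitute each coordinate x_i by F_i(u, v) in f_i, and replace dx_i by d F_i = (∂F_i/∂u) du + (∂F_i/∂v) dv.
  For the x component: f_1(F) = -2*u^2 - 2*v + 3; d F_1 = (2*u) du + (1) dv
  For the y component: f_2(F) = 3; d F_2 = (0) du + (0) dv
Combining and collecting du, dv coefficients:
  coeff of du: 2*u*(-2*u^2 - 2*v + 3)
  coeff of dv: -2*u^2 - 2*v + 3
F^* omega = (2*u*(-2*u^2 - 2*v + 3)) du + (-2*u^2 - 2*v + 3) dv.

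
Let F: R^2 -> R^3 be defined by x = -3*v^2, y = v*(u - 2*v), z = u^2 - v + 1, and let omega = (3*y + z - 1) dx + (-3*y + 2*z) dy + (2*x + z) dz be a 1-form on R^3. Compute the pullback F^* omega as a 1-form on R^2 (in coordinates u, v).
F^* omega = (2*u^3 + 2*u^2*v - 15*u*v^2 - 2*u*v + 2*u + 6*v^3 - 2*v^2 + 2*v) du + (2*u^3 - 17*u^2*v - u^2 - 2*u*v + 2*u + 12*v^3 + 20*v^2 - 7*v - 1) dv

Using F^*(f dg) = (f ∘ F) d(g ∘ F), substitute each coordinate x_i by F_i(u, v) in f_i, and replace dx_i by d F_i = (∂F_i/∂u) du + (∂F_i/∂v) dv.
  For the x component: f_1(F) = u^2 + 3*u*v - 6*v^2 - v; d F_1 = (0) du + (-6*v) dv
  For the y component: f_2(F) = 2*u^2 - 3*u*v + 6*v^2 - 2*v + 2; d F_2 = (v) du + (u - 4*v) dv
  For the z component: f_3(F) = u^2 - 6*v^2 - v + 1; d F_3 = (2*u) du + (-1) dv
Combining and collecting du, dv coefficients:
  coeff of du: 2*u^3 + 2*u^2*v - 15*u*v^2 - 2*u*v + 2*u + 6*v^3 - 2*v^2 + 2*v
  coeff of dv: 2*u^3 - 17*u^2*v - u^2 - 2*u*v + 2*u + 12*v^3 + 20*v^2 - 7*v - 1
F^* omega = (2*u^3 + 2*u^2*v - 15*u*v^2 - 2*u*v + 2*u + 6*v^3 - 2*v^2 + 2*v) du + (2*u^3 - 17*u^2*v - u^2 - 2*u*v + 2*u + 12*v^3 + 20*v^2 - 7*v - 1) dv.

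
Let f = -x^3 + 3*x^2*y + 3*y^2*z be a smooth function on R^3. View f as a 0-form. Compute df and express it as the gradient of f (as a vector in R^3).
df = (3*x*(-x + 2*y)) dx + (3*x^2 + 6*y*z) dy + (3*y^2) dz; grad f = (3*x*(-x + 2*y), 3*x^2 + 6*y*z, 3*y^2)

For a 0-form f, d f = (∂f/∂x) dx + (∂f/∂y) dy + (∂f/∂z) dz. The components of the vector representation are exactly the entries of grad f in Cartesian coordinates:
  ∂f/∂x = 3*x*(-x + 2*y)
  ∂f/∂y = 3*x^2 + 6*y*z
  ∂f/∂z = 3*y^2.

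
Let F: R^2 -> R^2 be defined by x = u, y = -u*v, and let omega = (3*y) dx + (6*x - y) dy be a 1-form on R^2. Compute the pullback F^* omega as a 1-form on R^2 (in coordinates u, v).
F^* omega = (u*v*(-v - 9)) du + (u^2*(-v - 6)) dv

Using F^*(f dg) = (f ∘ F) d(g ∘ F), substitute each coordinate x_i by F_i(u, v) in f_i, and replace dx_i by d F_i = (∂F_i/∂u) du + (∂F_i/∂v) dv.
  For the x component: f_1(F) = -3*u*v; d F_1 = (1) du + (0) dv
  For the y component: f_2(F) = u*(v + 6); d F_2 = (-v) du + (-u) dv
Combining and collecting du, dv coefficients:
  coeff of du: u*v*(-v - 9)
  coeff of dv: u^2*(-v - 6)
F^* omega = (u*v*(-v - 9)) du + (u^2*(-v - 6)) dv.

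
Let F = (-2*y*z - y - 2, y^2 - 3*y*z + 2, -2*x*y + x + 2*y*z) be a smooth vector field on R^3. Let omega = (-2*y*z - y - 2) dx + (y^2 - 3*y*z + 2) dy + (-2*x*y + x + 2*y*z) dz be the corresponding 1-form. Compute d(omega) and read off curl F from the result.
d(omega) = (-2*x + 3*y + 2*z) dy ∧ dz + (-1) dz ∧ dx + (2*z + 1) dx ∧ dy; curl F = (-2*x + 3*y + 2*z, -1, 2*z + 1)

d omega = sum_{i<j} (∂f_j/∂x_i - ∂f_i/∂x_j) dx_i ∧ dx_j. Under the identification (dy ∧ dz, dz ∧ dx, dx ∧ dy) ↔ (e_x, e_y, e_z), the coefficients are exactly the components of curl F. Compute:
  ∂R/∂y - ∂Q/∂z = (-2*x + 2*z) - (-3*y) = -2*x + 3*y + 2*z
  ∂P/∂z - ∂R/∂x = (-2*y) - (1 - 2*y) = -1
  ∂Q/∂x - ∂P/∂y = (0) - (-2*z - 1) = 2*z + 1.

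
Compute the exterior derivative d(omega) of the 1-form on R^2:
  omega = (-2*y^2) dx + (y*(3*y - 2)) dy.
d(omega) = (4*y) dx ∧ dy

For a 1-form omega = sum_i f_i dx_i, the exterior derivative is
  d(omega) = sum_{i < j} (∂f_j/∂x_i - ∂f_i/∂x_j) dx_i ∧ dx_j.
  coefficient of dx ∧ dy: ∂f_2/∂x - ∂f_1/∂y = ∂(y*(3*y - 2))/∂x - ∂(-2*y^2)/∂y = 4*y
Assembling: d(omega) = (4*y) dx ∧ dy.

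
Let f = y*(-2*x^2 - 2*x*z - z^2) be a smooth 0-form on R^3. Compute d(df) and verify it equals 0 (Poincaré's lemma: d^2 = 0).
d(df) = 0

Step 1: df = sum_i (∂f/∂x_i) dx_i = (2*y*(-2*x - z)) dx + (-2*x^2 - 2*x*z - z^2) dy + (2*y*(-x - z)) dz.
Step 2: Apply d again. Using the 1-form formula, the coefficient of dx ∧ dy in d(df) is ∂^2 f/∂x ∂y - ∂^2 f/∂y ∂x = (-4*x - 2*z) - (-4*x - 2*z) = 0 (equality of mixed partials for smooth f).
Similarly for dx ∧ dz and dy ∧ dz — all coefficients vanish. So d(df) = 0.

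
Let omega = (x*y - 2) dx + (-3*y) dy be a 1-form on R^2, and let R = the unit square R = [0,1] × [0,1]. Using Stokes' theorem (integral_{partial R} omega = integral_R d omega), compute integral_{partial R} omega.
integral_(partial R) omega = -1/2

Stokes: integral_partial_R omega = integral_R d omega with d omega = (∂Q/∂x - ∂P/∂y) dx ∧ dy.
  ∂Q/∂x = 0
  ∂P/∂y = x
  integrand = ∂Q/∂x - ∂P/∂y = -x.
Integrating over R: integral_0^1 integral_0^1 (-x) dx dy = -1/2.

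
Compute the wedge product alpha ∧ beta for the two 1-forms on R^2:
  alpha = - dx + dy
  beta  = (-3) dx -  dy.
alpha ∧ beta = (4) dx ∧ dy

Distribute the wedge, using dx_i ∧ dx_j = -dx_j ∧ dx_i and dx_i ∧ dx_i = 0. For each pair (i, j) with i < j, the coefficient of dx_i ∧ dx_j in alpha ∧ beta is (alpha_i * beta_j - alpha_j * beta_i). Collecting: alpha ∧ beta = (4) dx ∧ dy.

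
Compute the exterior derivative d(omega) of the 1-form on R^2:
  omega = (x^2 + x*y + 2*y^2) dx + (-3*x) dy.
d(omega) = (-x - 4*y - 3) dx ∧ dy

For a 1-form omega = sum_i f_i dx_i, the exterior derivative is
  d(omega) = sum_{i < j} (∂f_j/∂x_i - ∂f_i/∂x_j) dx_i ∧ dx_j.
  coefficient of dx ∧ dy: ∂f_2/∂x - ∂f_1/∂y = ∂(-3*x)/∂x - ∂(x^2 + x*y + 2*y^2)/∂y = -x - 4*y - 3
Assembling: d(omega) = (-x - 4*y - 3) dx ∧ dy.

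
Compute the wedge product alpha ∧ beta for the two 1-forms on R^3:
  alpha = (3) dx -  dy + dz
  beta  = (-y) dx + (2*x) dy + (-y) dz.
alpha ∧ beta = (6*x - y) dx ∧ dy + (-2*y) dx ∧ dz + (-2*x + y) dy ∧ dz

Distribute the wedge, using dx_i ∧ dx_j = -dx_j ∧ dx_i and dx_i ∧ dx_i = 0. For each pair (i, j) with i < j, the coefficient of dx_i ∧ dx_j in alpha ∧ beta is (alpha_i * beta_j - alpha_j * beta_i). Collecting: alpha ∧ beta = (6*x - y) dx ∧ dy + (-2*y) dx ∧ dz + (-2*x + y) dy ∧ dz.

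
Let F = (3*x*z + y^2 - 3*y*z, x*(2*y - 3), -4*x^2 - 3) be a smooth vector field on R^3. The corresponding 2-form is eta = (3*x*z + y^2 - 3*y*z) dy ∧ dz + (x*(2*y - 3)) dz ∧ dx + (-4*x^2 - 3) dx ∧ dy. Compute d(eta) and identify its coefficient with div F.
d(eta) = (2*x + 3*z) dx ∧ dy ∧ dz; div F = 2*x + 3*z

For a 2-form in R^3 of the form above, applying d gives a 3-form with coefficient ∂P/∂x + ∂Q/∂y + ∂R/∂z:
  ∂P/∂x = 3*z
  ∂Q/∂y = 2*x
  ∂R/∂z = 0
Sum = 2*x + 3*z, which is exactly div F.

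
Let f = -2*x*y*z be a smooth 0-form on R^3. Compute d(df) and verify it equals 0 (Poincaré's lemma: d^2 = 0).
d(df) = 0

Step 1: df = sum_i (∂f/∂x_i) dx_i = (-2*y*z) dx + (-2*x*z) dy + (-2*x*y) dz.
Step 2: Apply d again. Using the 1-form formula, the coefficient of dx ∧ dy in d(df) is ∂^2 f/∂x ∂y - ∂^2 f/∂y ∂x = (-2*z) - (-2*z) = 0 (equality of mixed partials for smooth f).
Similarly for dx ∧ dz and dy ∧ dz — all coefficients vanish. So d(df) = 0.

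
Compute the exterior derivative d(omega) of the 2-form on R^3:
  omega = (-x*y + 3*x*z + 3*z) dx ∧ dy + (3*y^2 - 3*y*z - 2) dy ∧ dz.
d(omega) = (3*x + 3) dx ∧ dy ∧ dz

For a 2-form omega = sum_{i<j} g_{ij} dx_i ∧ dx_j, the exterior derivative is
  d(omega) = sum_{i<j} d(g_{ij}) ∧ dx_i ∧ dx_j = sum_{i<j, k} (∂g_{ij}/∂x_k) dx_k ∧ dx_i ∧ dx_j.
Expand each term, using dx_k ∧ dx_i ∧ dx_j = sgn(permutation) dx_{(a)} ∧ dx_{(b)} ∧ dx_{(c)} with (a < b < c) sorted:
  d(-x*y + 3*x*z + 3*z) includes (∂/∂z)(-x*y + 3*x*z + 3*z) dz = (3*x + 3) dz, which multiplied by dx ∧ dy gives (3*x + 3) dx ∧ dy ∧ dz
Collecting like 3-forms: d(omega) = (3*x + 3) dx ∧ dy ∧ dz.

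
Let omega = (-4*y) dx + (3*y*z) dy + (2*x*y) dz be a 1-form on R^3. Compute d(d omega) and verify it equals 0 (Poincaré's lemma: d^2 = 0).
d(d omega) = 0

Step 1: d omega = sum_{i<j} (∂f_j/∂x_i - ∂f_i/∂x_j) dx_i ∧ dx_j:
  coeff of dx ∧ dy: 4
  coeff of dx ∧ dz: 2*y
  coeff of dy ∧ dz: 2*x - 3*y
Step 2: Apply d again to each 2-form coefficient. The only possible 3-form in R^3 is dx ∧ dy ∧ dz, with coefficient
  ∂(coeff of dy∧dz)/∂x - ∂(coeff of dx∧dz)/∂y + ∂(coeff of dx∧dy)/∂z
  = ∂/∂x (2*x - 3*y) - ∂/∂y (2*y) + ∂/∂z (4).
Each of these terms simplifies to sums of mixed partials that cancel in pairs. The result is 0 (by equality of mixed partials for smooth functions — Schwarz / Clairaut).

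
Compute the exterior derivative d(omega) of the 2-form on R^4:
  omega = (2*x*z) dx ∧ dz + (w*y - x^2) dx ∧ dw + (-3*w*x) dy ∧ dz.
d(omega) = (-w) dx ∧ dy ∧ dw + (-3*w) dx ∧ dy ∧ dz + (-3*x) dy ∧ dz ∧ dw

For a 2-form omega = sum_{i<j} g_{ij} dx_i ∧ dx_j, the exterior derivative is
  d(omega) = sum_{i<j} d(g_{ij}) ∧ dx_i ∧ dx_j = sum_{i<j, k} (∂g_{ij}/∂x_k) dx_k ∧ dx_i ∧ dx_j.
Expand each term, using dx_k ∧ dx_i ∧ dx_j = sgn(permutation) dx_{(a)} ∧ dx_{(b)} ∧ dx_{(c)} with (a < b < c) sorted:
  d(w*y - x^2) includes (∂/∂y)(w*y - x^2) dy = (w) dy, which multiplied by dx ∧ dw gives (-w) dx ∧ dy ∧ dw
  d(-3*w*x) includes (∂/∂x)(-3*w*x) dx = (-3*w) dx, which multiplied by dy ∧ dz gives (-3*w) dx ∧ dy ∧ dz
  d(-3*w*x) includes (∂/∂w)(-3*w*x) dw = (-3*x) dw, which multiplied by dy ∧ dz gives (-3*x) dy ∧ dz ∧ dw
Collecting like 3-forms: d(omega) = (-w) dx ∧ dy ∧ dw + (-3*w) dx ∧ dy ∧ dz + (-3*x) dy ∧ dz ∧ dw.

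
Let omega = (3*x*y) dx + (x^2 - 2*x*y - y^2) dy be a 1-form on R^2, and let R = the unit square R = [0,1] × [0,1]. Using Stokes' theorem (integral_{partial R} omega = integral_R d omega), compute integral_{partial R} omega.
integral_(partial R) omega = -3/2

Stokes: integral_partial_R omega = integral_R d omega with d omega = (∂Q/∂x - ∂P/∂y) dx ∧ dy.
  ∂Q/∂x = 2*x - 2*y
  ∂P/∂y = 3*x
  integrand = ∂Q/∂x - ∂P/∂y = -x - 2*y.
Integrating over R: integral_0^1 integral_0^1 (-x - 2*y) dx dy = -3/2.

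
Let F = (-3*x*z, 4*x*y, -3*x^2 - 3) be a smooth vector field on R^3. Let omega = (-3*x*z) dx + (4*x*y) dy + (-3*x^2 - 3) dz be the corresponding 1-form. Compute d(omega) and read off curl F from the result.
d(omega) = (0) dy ∧ dz + (3*x) dz ∧ dx + (4*y) dx ∧ dy; curl F = (0, 3*x, 4*y)

d omega = sum_{i<j} (∂f_j/∂x_i - ∂f_i/∂x_j) dx_i ∧ dx_j. Under the identification (dy ∧ dz, dz ∧ dx, dx ∧ dy) ↔ (e_x, e_y, e_z), the coefficients are exactly the components of curl F. Compute:
  ∂R/∂y - ∂Q/∂z = (0) - (0) = 0
  ∂P/∂z - ∂R/∂x = (-3*x) - (-6*x) = 3*x
  ∂Q/∂x - ∂P/∂y = (4*y) - (0) = 4*y.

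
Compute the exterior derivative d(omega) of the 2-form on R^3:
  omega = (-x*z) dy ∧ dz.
d(omega) = (-z) dx ∧ dy ∧ dz

For a 2-form omega = sum_{i<j} g_{ij} dx_i ∧ dx_j, the exterior derivative is
  d(omega) = sum_{i<j} d(g_{ij}) ∧ dx_i ∧ dx_j = sum_{i<j, k} (∂g_{ij}/∂x_k) dx_k ∧ dx_i ∧ dx_j.
Expand each term, using dx_k ∧ dx_i ∧ dx_j = sgn(permutation) dx_{(a)} ∧ dx_{(b)} ∧ dx_{(c)} with (a < b < c) sorted:
  d(-x*z) includes (∂/∂x)(-x*z) dx = (-z) dx, which multiplied by dy ∧ dz gives (-z) dx ∧ dy ∧ dz
Collecting like 3-forms: d(omega) = (-z) dx ∧ dy ∧ dz.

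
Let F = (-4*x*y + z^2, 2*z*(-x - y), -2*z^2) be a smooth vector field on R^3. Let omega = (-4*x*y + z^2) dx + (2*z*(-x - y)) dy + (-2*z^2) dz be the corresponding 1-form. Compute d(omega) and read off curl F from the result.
d(omega) = (2*x + 2*y) dy ∧ dz + (2*z) dz ∧ dx + (4*x - 2*z) dx ∧ dy; curl F = (2*x + 2*y, 2*z, 4*x - 2*z)

d omega = sum_{i<j} (∂f_j/∂x_i - ∂f_i/∂x_j) dx_i ∧ dx_j. Under the identification (dy ∧ dz, dz ∧ dx, dx ∧ dy) ↔ (e_x, e_y, e_z), the coefficients are exactly the components of curl F. Compute:
  ∂R/∂y - ∂Q/∂z = (0) - (-2*x - 2*y) = 2*x + 2*y
  ∂P/∂z - ∂R/∂x = (2*z) - (0) = 2*z
  ∂Q/∂x - ∂P/∂y = (-2*z) - (-4*x) = 4*x - 2*z.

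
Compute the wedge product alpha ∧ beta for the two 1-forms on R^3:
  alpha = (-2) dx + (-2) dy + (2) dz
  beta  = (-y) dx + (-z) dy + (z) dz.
alpha ∧ beta = (-2*y + 2*z) dx ∧ dy + (2*y - 2*z) dx ∧ dz

Distribute the wedge, using dx_i ∧ dx_j = -dx_j ∧ dx_i and dx_i ∧ dx_i = 0. For each pair (i, j) with i < j, the coefficient of dx_i ∧ dx_j in alpha ∧ beta is (alpha_i * beta_j - alpha_j * beta_i). Collecting: alpha ∧ beta = (-2*y + 2*z) dx ∧ dy + (2*y - 2*z) dx ∧ dz.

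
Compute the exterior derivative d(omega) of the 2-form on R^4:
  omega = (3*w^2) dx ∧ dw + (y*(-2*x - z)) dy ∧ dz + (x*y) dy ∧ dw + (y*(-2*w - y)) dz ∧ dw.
d(omega) = (-2*y) dx ∧ dy ∧ dz + (y) dx ∧ dy ∧ dw + (-2*w - 2*y) dy ∧ dz ∧ dw

For a 2-form omega = sum_{i<j} g_{ij} dx_i ∧ dx_j, the exterior derivative is
  d(omega) = sum_{i<j} d(g_{ij}) ∧ dx_i ∧ dx_j = sum_{i<j, k} (∂g_{ij}/∂x_k) dx_k ∧ dx_i ∧ dx_j.
Expand each term, using dx_k ∧ dx_i ∧ dx_j = sgn(permutation) dx_{(a)} ∧ dx_{(b)} ∧ dx_{(c)} with (a < b < c) sorted:
  d(y*(-2*x - z)) includes (∂/∂x)(y*(-2*x - z)) dx = (-2*y) dx, which multiplied by dy ∧ dz gives (-2*y) dx ∧ dy ∧ dz
  d(x*y) includes (∂/∂x)(x*y) dx = (y) dx, which multiplied by dy ∧ dw gives (y) dx ∧ dy ∧ dw
  d(y*(-2*w - y)) includes (∂/∂y)(y*(-2*w - y)) dy = (-2*w - 2*y) dy, which multiplied by dz ∧ dw gives (-2*w - 2*y) dy ∧ dz ∧ dw
Collecting like 3-forms: d(omega) = (-2*y) dx ∧ dy ∧ dz + (y) dx ∧ dy ∧ dw + (-2*w - 2*y) dy ∧ dz ∧ dw.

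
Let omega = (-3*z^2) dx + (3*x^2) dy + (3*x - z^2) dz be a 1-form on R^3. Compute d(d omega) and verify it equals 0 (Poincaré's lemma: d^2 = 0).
d(d omega) = 0

Step 1: d omega = sum_{i<j} (∂f_j/∂x_i - ∂f_i/∂x_j) dx_i ∧ dx_j:
  coeff of dx ∧ dy: 6*x
  coeff of dx ∧ dz: 6*z + 3
  coeff of dy ∧ dz: 0
Step 2: Apply d again to each 2-form coefficient. The only possible 3-form in R^3 is dx ∧ dy ∧ dz, with coefficient
  ∂(coeff of dy∧dz)/∂x - ∂(coeff of dx∧dz)/∂y + ∂(coeff of dx∧dy)/∂z
  = ∂/∂x (0) - ∂/∂y (6*z + 3) + ∂/∂z (6*x).
Each of these terms simplifies to sums of mixed partials that cancel in pairs. The result is 0 (by equality of mixed partials for smooth functions — Schwarz / Clairaut).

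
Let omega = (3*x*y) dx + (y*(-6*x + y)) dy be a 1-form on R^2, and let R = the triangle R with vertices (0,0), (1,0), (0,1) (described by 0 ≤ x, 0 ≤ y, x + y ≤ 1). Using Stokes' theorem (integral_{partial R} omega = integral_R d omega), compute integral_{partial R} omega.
integral_(partial R) omega = -3/2

Stokes: integral_partial_R omega = integral_R d omega with d omega = (∂Q/∂x - ∂P/∂y) dx ∧ dy.
  ∂Q/∂x = -6*y
  ∂P/∂y = 3*x
  integrand = ∂Q/∂x - ∂P/∂y = -3*x - 6*y.
Integrating over R: integral_0^1 integral_0^{1-x} (-3*x - 6*y) dy dx = -3/2.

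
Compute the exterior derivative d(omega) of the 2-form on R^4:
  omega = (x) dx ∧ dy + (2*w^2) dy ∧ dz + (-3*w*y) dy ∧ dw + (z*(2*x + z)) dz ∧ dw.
d(omega) = (4*w) dy ∧ dz ∧ dw + (2*z) dx ∧ dz ∧ dw

For a 2-form omega = sum_{i<j} g_{ij} dx_i ∧ dx_j, the exterior derivative is
  d(omega) = sum_{i<j} d(g_{ij}) ∧ dx_i ∧ dx_j = sum_{i<j, k} (∂g_{ij}/∂x_k) dx_k ∧ dx_i ∧ dx_j.
Expand each term, using dx_k ∧ dx_i ∧ dx_j = sgn(permutation) dx_{(a)} ∧ dx_{(b)} ∧ dx_{(c)} with (a < b < c) sorted:
  d(2*w^2) includes (∂/∂w)(2*w^2) dw = (4*w) dw, which multiplied by dy ∧ dz gives (4*w) dy ∧ dz ∧ dw
  d(z*(2*x + z)) includes (∂/∂x)(z*(2*x + z)) dx = (2*z) dx, which multiplied by dz ∧ dw gives (2*z) dx ∧ dz ∧ dw
Collecting like 3-forms: d(omega) = (4*w) dy ∧ dz ∧ dw + (2*z) dx ∧ dz ∧ dw.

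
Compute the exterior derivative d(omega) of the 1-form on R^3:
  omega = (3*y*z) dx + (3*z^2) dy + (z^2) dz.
d(omega) = (-3*z) dx ∧ dy + (-3*y) dx ∧ dz + (-6*z) dy ∧ dz

For a 1-form omega = sum_i f_i dx_i, the exterior derivative is
  d(omega) = sum_{i < j} (∂f_j/∂x_i - ∂f_i/∂x_j) dx_i ∧ dx_j.
  coefficient of dx ∧ dy: ∂f_2/∂x - ∂f_1/∂y = ∂(3*z^2)/∂x - ∂(3*y*z)/∂y = -3*z
  coefficient of dx ∧ dz: ∂f_3/∂x - ∂f_1/∂z = ∂(z^2)/∂x - ∂(3*y*z)/∂z = -3*y
  coefficient of dy ∧ dz: ∂f_3/∂y - ∂f_2/∂z = ∂(z^2)/∂y - ∂(3*z^2)/∂z = -6*z
Assembling: d(omega) = (-3*z) dx ∧ dy + (-3*y) dx ∧ dz + (-6*z) dy ∧ dz.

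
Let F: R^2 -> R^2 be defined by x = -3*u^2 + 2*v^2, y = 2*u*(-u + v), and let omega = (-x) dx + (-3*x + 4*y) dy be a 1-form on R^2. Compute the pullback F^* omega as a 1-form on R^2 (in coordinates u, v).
F^* omega = (-22*u^3 - 30*u^2*v + 52*u*v^2 - 12*v^3) du + (2*u^3 + 28*u^2*v - 12*u*v^2 - 8*v^3) dv

Using F^*(f dg) = (f ∘ F) d(g ∘ F), substitute each coordinate x_i by F_i(u, v) in f_i, and replace dx_i by d F_i = (∂F_i/∂u) du + (∂F_i/∂v) dv.
  For the x component: f_1(F) = 3*u^2 - 2*v^2; d F_1 = (-6*u) du + (4*v) dv
  For the y component: f_2(F) = u^2 + 8*u*v - 6*v^2; d F_2 = (-4*u + 2*v) du + (2*u) dv
Combining and collecting du, dv coefficients:
  coeff of du: -22*u^3 - 30*u^2*v + 52*u*v^2 - 12*v^3
  coeff of dv: 2*u^3 + 28*u^2*v - 12*u*v^2 - 8*v^3
F^* omega = (-22*u^3 - 30*u^2*v + 52*u*v^2 - 12*v^3) du + (2*u^3 + 28*u^2*v - 12*u*v^2 - 8*v^3) dv.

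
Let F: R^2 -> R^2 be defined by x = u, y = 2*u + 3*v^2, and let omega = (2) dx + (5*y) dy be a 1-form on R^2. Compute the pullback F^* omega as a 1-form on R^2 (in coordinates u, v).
F^* omega = (20*u + 30*v^2 + 2) du + (60*u*v + 90*v^3) dv

Using F^*(f dg) = (f ∘ F) d(g ∘ F), substitute each coordinate x_i by F_i(u, v) in f_i, and replace dx_i by d F_i = (∂F_i/∂u) du + (∂F_i/∂v) dv.
  For the x component: f_1(F) = 2; d F_1 = (1) du + (0) dv
  For the y component: f_2(F) = 10*u + 15*v^2; d F_2 = (2) du + (6*v) dv
Combining and collecting du, dv coefficients:
  coeff of du: 20*u + 30*v^2 + 2
  coeff of dv: 60*u*v + 90*v^3
F^* omega = (20*u + 30*v^2 + 2) du + (60*u*v + 90*v^3) dv.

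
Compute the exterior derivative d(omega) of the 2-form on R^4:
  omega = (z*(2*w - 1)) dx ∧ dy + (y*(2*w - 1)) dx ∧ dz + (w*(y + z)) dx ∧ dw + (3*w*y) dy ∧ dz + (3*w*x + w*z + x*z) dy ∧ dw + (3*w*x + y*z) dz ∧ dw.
d(omega) = (2*w + 3*z) dx ∧ dy ∧ dw + (2*w + 2*y) dx ∧ dz ∧ dw + (-w - x + 3*y + z) dy ∧ dz ∧ dw

For a 2-form omega = sum_{i<j} g_{ij} dx_i ∧ dx_j, the exterior derivative is
  d(omega) = sum_{i<j} d(g_{ij}) ∧ dx_i ∧ dx_j = sum_{i<j, k} (∂g_{ij}/∂x_k) dx_k ∧ dx_i ∧ dx_j.
Expand each term, using dx_k ∧ dx_i ∧ dx_j = sgn(permutation) dx_{(a)} ∧ dx_{(b)} ∧ dx_{(c)} with (a < b < c) sorted:
  d(z*(2*w - 1)) includes (∂/∂z)(z*(2*w - 1)) dz = (2*w - 1) dz, which multiplied by dx ∧ dy gives (2*w - 1) dx ∧ dy ∧ dz
  d(z*(2*w - 1)) includes (∂/∂w)(z*(2*w - 1)) dw = (2*z) dw, which multiplied by dx ∧ dy gives (2*z) dx ∧ dy ∧ dw
  d(y*(2*w - 1)) includes (∂/∂y)(y*(2*w - 1)) dy = (2*w - 1) dy, which multiplied by dx ∧ dz gives (1 - 2*w) dx ∧ dy ∧ dz
  d(y*(2*w - 1)) includes (∂/∂w)(y*(2*w - 1)) dw = (2*y) dw, which multiplied by dx ∧ dz gives (2*y) dx ∧ dz ∧ dw
  d(w*(y + z)) includes (∂/∂y)(w*(y + z)) dy = (w) dy, which multiplied by dx ∧ dw gives (-w) dx ∧ dy ∧ dw
  d(w*(y + z)) includes (∂/∂z)(w*(y + z)) dz = (w) dz, which multiplied by dx ∧ dw gives (-w) dx ∧ dz ∧ dw
  d(3*w*y) includes (∂/∂w)(3*w*y) dw = (3*y) dw, which multiplied by dy ∧ dz gives (3*y) dy ∧ dz ∧ dw
  d(3*w*x + w*z + x*z) includes (∂/∂x)(3*w*x + w*z + x*z) dx = (3*w + z) dx, which multiplied by dy ∧ dw gives (3*w + z) dx ∧ dy ∧ dw
  d(3*w*x + w*z + x*z) includes (∂/∂z)(3*w*x + w*z + x*z) dz = (w + x) dz, which multiplied by dy ∧ dw gives (-w - x) dy ∧ dz ∧ dw
  d(3*w*x + y*z) includes (∂/∂x)(3*w*x + y*z) dx = (3*w) dx, which multiplied by dz ∧ dw gives (3*w) dx ∧ dz ∧ dw
  d(3*w*x + y*z) includes (∂/∂y)(3*w*x + y*z) dy = (z) dy, which multiplied by dz ∧ dw gives (z) dy ∧ dz ∧ dw
Collecting like 3-forms: d(omega) = (2*w + 3*z) dx ∧ dy ∧ dw + (2*w + 2*y) dx ∧ dz ∧ dw + (-w - x + 3*y + z) dy ∧ dz ∧ dw.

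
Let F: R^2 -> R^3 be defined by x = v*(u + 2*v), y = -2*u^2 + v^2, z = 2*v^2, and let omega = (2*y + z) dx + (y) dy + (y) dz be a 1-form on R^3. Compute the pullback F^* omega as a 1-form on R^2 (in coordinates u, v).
F^* omega = (8*u^3 - 4*u^2*v - 4*u*v^2 + 4*v^3) du + (-4*u^3 - 28*u^2*v + 4*u*v^2 + 22*v^3) dv

Using F^*(f dg) = (f ∘ F) d(g ∘ F), substitute each coordinate x_i by F_i(u, v) in f_i, and replace dx_i by d F_i = (∂F_i/∂u) du + (∂F_i/∂v) dv.
  For the x component: f_1(F) = -4*u^2 + 4*v^2; d F_1 = (v) du + (u + 4*v) dv
  For the y component: f_2(F) = -2*u^2 + v^2; d F_2 = (-4*u) du + (2*v) dv
  For the z component: f_3(F) = -2*u^2 + v^2; d F_3 = (0) du + (4*v) dv
Combining and collecting du, dv coefficients:
  coeff of du: 8*u^3 - 4*u^2*v - 4*u*v^2 + 4*v^3
  coeff of dv: -4*u^3 - 28*u^2*v + 4*u*v^2 + 22*v^3
F^* omega = (8*u^3 - 4*u^2*v - 4*u*v^2 + 4*v^3) du + (-4*u^3 - 28*u^2*v + 4*u*v^2 + 22*v^3) dv.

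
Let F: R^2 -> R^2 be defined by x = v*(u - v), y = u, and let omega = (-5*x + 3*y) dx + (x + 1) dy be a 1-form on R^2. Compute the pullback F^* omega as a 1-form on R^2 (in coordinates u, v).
F^* omega = (-5*u*v^2 + 4*u*v + 5*v^3 - v^2 + 1) du + (-5*u^2*v + 3*u^2 + 15*u*v^2 - 6*u*v - 10*v^3) dv

Using F^*(f dg) = (f ∘ F) d(g ∘ F), substitute each coordinate x_i by F_i(u, v) in f_i, and replace dx_i by d F_i = (∂F_i/∂u) du + (∂F_i/∂v) dv.
  For the x component: f_1(F) = -5*u*v + 3*u + 5*v^2; d F_1 = (v) du + (u - 2*v) dv
  For the y component: f_2(F) = u*v - v^2 + 1; d F_2 = (1) du + (0) dv
Combining and collecting du, dv coefficients:
  coeff of du: -5*u*v^2 + 4*u*v + 5*v^3 - v^2 + 1
  coeff of dv: -5*u^2*v + 3*u^2 + 15*u*v^2 - 6*u*v - 10*v^3
F^* omega = (-5*u*v^2 + 4*u*v + 5*v^3 - v^2 + 1) du + (-5*u^2*v + 3*u^2 + 15*u*v^2 - 6*u*v - 10*v^3) dv.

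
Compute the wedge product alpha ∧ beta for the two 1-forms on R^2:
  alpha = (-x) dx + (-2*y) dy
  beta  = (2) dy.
alpha ∧ beta = (-2*x) dx ∧ dy

Distribute the wedge, using dx_i ∧ dx_j = -dx_j ∧ dx_i and dx_i ∧ dx_i = 0. For each pair (i, j) with i < j, the coefficient of dx_i ∧ dx_j in alpha ∧ beta is (alpha_i * beta_j - alpha_j * beta_i). Collecting: alpha ∧ beta = (-2*x) dx ∧ dy.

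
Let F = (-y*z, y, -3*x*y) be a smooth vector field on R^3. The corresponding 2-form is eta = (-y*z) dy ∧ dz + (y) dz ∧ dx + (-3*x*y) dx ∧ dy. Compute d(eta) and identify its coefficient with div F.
d(eta) = (1) dx ∧ dy ∧ dz; div F = 1

For a 2-form in R^3 of the form above, applying d gives a 3-form with coefficient ∂P/∂x + ∂Q/∂y + ∂R/∂z:
  ∂P/∂x = 0
  ∂Q/∂y = 1
  ∂R/∂z = 0
Sum = 1, which is exactly div F.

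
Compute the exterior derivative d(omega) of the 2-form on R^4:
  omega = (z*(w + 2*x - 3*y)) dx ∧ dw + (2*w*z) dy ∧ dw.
d(omega) = (3*z) dx ∧ dy ∧ dw + (-w - 2*x + 3*y) dx ∧ dz ∧ dw + (-2*w) dy ∧ dz ∧ dw

For a 2-form omega = sum_{i<j} g_{ij} dx_i ∧ dx_j, the exterior derivative is
  d(omega) = sum_{i<j} d(g_{ij}) ∧ dx_i ∧ dx_j = sum_{i<j, k} (∂g_{ij}/∂x_k) dx_k ∧ dx_i ∧ dx_j.
Expand each term, using dx_k ∧ dx_i ∧ dx_j = sgn(permutation) dx_{(a)} ∧ dx_{(b)} ∧ dx_{(c)} with (a < b < c) sorted:
  d(z*(w + 2*x - 3*y)) includes (∂/∂y)(z*(w + 2*x - 3*y)) dy = (-3*z) dy, which multiplied by dx ∧ dw gives (3*z) dx ∧ dy ∧ dw
  d(z*(w + 2*x - 3*y)) includes (∂/∂z)(z*(w + 2*x - 3*y)) dz = (w + 2*x - 3*y) dz, which multiplied by dx ∧ dw gives (-w - 2*x + 3*y) dx ∧ dz ∧ dw
  d(2*w*z) includes (∂/∂z)(2*w*z) dz = (2*w) dz, which multiplied by dy ∧ dw gives (-2*w) dy ∧ dz ∧ dw
Collecting like 3-forms: d(omega) = (3*z) dx ∧ dy ∧ dw + (-w - 2*x + 3*y) dx ∧ dz ∧ dw + (-2*w) dy ∧ dz ∧ dw.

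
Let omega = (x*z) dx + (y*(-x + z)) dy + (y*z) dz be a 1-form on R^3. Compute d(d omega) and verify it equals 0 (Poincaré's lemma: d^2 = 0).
d(d omega) = 0

Step 1: d omega = sum_{i<j} (∂f_j/∂x_i - ∂f_i/∂x_j) dx_i ∧ dx_j:
  coeff of dx ∧ dy: -y
  coeff of dx ∧ dz: -x
  coeff of dy ∧ dz: -y + z
Step 2: Apply d again to each 2-form coefficient. The only possible 3-form in R^3 is dx ∧ dy ∧ dz, with coefficient
  ∂(coeff of dy∧dz)/∂x - ∂(coeff of dx∧dz)/∂y + ∂(coeff of dx∧dy)/∂z
  = ∂/∂x (-y + z) - ∂/∂y (-x) + ∂/∂z (-y).
Each of these terms simplifies to sums of mixed partials that cancel in pairs. The result is 0 (by equality of mixed partials for smooth functions — Schwarz / Clairaut).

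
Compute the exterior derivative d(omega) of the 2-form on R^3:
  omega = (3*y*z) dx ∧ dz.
d(omega) = (-3*z) dx ∧ dy ∧ dz

For a 2-form omega = sum_{i<j} g_{ij} dx_i ∧ dx_j, the exterior derivative is
  d(omega) = sum_{i<j} d(g_{ij}) ∧ dx_i ∧ dx_j = sum_{i<j, k} (∂g_{ij}/∂x_k) dx_k ∧ dx_i ∧ dx_j.
Expand each term, using dx_k ∧ dx_i ∧ dx_j = sgn(permutation) dx_{(a)} ∧ dx_{(b)} ∧ dx_{(c)} with (a < b < c) sorted:
  d(3*y*z) includes (∂/∂y)(3*y*z) dy = (3*z) dy, which multiplied by dx ∧ dz gives (-3*z) dx ∧ dy ∧ dz
Collecting like 3-forms: d(omega) = (-3*z) dx ∧ dy ∧ dz.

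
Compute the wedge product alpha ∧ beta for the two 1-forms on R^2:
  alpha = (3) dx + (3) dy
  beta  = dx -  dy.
alpha ∧ beta = (-6) dx ∧ dy

Distribute the wedge, using dx_i ∧ dx_j = -dx_j ∧ dx_i and dx_i ∧ dx_i = 0. For each pair (i, j) with i < j, the coefficient of dx_i ∧ dx_j in alpha ∧ beta is (alpha_i * beta_j - alpha_j * beta_i). Collecting: alpha ∧ beta = (-6) dx ∧ dy.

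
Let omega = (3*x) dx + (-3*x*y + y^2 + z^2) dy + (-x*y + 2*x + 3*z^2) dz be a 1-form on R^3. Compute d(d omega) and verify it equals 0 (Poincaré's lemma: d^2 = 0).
d(d omega) = 0

Step 1: d omega = sum_{i<j} (∂f_j/∂x_i - ∂f_i/∂x_j) dx_i ∧ dx_j:
  coeff of dx ∧ dy: -3*y
  coeff of dx ∧ dz: 2 - y
  coeff of dy ∧ dz: -x - 2*z
Step 2: Apply d again to each 2-form coefficient. The only possible 3-form in R^3 is dx ∧ dy ∧ dz, with coefficient
  ∂(coeff of dy∧dz)/∂x - ∂(coeff of dx∧dz)/∂y + ∂(coeff of dx∧dy)/∂z
  = ∂/∂x (-x - 2*z) - ∂/∂y (2 - y) + ∂/∂z (-3*y).
Each of these terms simplifies to sums of mixed partials that cancel in pairs. The result is 0 (by equality of mixed partials for smooth functions — Schwarz / Clairaut).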